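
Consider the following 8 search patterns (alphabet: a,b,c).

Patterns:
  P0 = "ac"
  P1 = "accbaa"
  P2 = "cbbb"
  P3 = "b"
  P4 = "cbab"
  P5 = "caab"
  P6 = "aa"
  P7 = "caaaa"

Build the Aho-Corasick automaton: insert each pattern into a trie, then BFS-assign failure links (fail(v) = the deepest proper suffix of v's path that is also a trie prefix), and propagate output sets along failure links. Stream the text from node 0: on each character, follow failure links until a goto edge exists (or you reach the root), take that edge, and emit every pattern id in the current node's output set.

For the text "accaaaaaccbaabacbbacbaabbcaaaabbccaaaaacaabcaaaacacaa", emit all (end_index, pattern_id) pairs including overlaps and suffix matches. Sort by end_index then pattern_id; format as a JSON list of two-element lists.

Build:
Trie nodes:
  0='ε' goto a→1 b→11 c→7
  1='a' goto a→17 c→2
  2='ac' goto c→3  ←P0
  3='acc' goto b→4
  4='accb' goto a→5
  5='accba' goto a→6
  6='accbaa' goto ·  ←P1
  7='c' goto a→14 b→8
  8='cb' goto a→12 b→9
  9='cbb' goto b→10
  10='cbbb' goto ·  ←P2
  11='b' goto ·  ←P3
  12='cba' goto b→13
  13='cbab' goto ·  ←P4
  14='ca' goto a→15
  15='caa' goto a→18 b→16
  16='caab' goto ·  ←P5
  17='aa' goto ·  ←P6
  18='caaa' goto a→19
  19='caaaa' goto ·  ←P7

BFS fail/out derivation:
  n1('a'): parent n0 fail=0; on 'a' 0 → fail=0;  out ∅∪∅=∅
  n7('c'): parent n0 fail=0; on 'c' 0 → fail=0;  out ∅∪∅=∅
  n11('b'): parent n0 fail=0; on 'b' 0 → fail=0;  out {3}∪∅={3}
  n2('ac'): parent n1 fail=0; on 'c' 0 → fail=7;  out {0}∪∅={0}
  n8('cb'): parent n7 fail=0; on 'b' 0 → fail=11;  out ∅∪{3}={3}
  n14('ca'): parent n7 fail=0; on 'a' 0 → fail=1;  out ∅∪∅=∅
  n17('aa'): parent n1 fail=0; on 'a' 0 → fail=1;  out {6}∪∅={6}
  n3('acc'): parent n2 fail=7; on 'c' 7→0 → fail=7;  out ∅∪∅=∅
  n9('cbb'): parent n8 fail=11; on 'b' 11→0 → fail=11;  out ∅∪{3}={3}
  n12('cba'): parent n8 fail=11; on 'a' 11→0 → fail=1;  out ∅∪∅=∅
  n15('caa'): parent n14 fail=1; on 'a' 1 → fail=17;  out ∅∪{6}={6}
  n4('accb'): parent n3 fail=7; on 'b' 7 → fail=8;  out ∅∪{3}={3}
  n10('cbbb'): parent n9 fail=11; on 'b' 11→0 → fail=11;  out {2}∪{3}={2,3}
  n13('cbab'): parent n12 fail=1; on 'b' 1→0 → fail=11;  out {4}∪{3}={3,4}
  n16('caab'): parent n15 fail=17; on 'b' 17→1→0 → fail=11;  out {5}∪{3}={3,5}
  n18('caaa'): parent n15 fail=17; on 'a' 17→1 → fail=17;  out ∅∪{6}={6}
  n5('accba'): parent n4 fail=8; on 'a' 8 → fail=12;  out ∅∪∅=∅
  n19('caaaa'): parent n18 fail=17; on 'a' 17→1 → fail=17;  out {7}∪{6}={6,7}
  n6('accbaa'): parent n5 fail=12; on 'a' 12→1 → fail=17;  out {1}∪{6}={1,6}

Run:
[0] read 'a'  n0⇒n1
[1] read 'c'  n1⇒n2  ** P0@[0:1]
[2] read 'c'  n2⇒n3
[3] read 'a'  n3⇒n14 (via fail)
[4] read 'a'  n14⇒n15  ** P6@[3:4]
[5] read 'a'  n15⇒n18  ** P6@[4:5]
[6] read 'a'  n18⇒n19  ** P6@[5:6],P7@[2:6]
[7] read 'a'  n19⇒n17 (via fail)  ** P6@[6:7]
[8] read 'c'  n17⇒n2 (via fail)  ** P0@[7:8]
[9] read 'c'  n2⇒n3
[10] read 'b'  n3⇒n4  ** P3@[10:10]
[11] read 'a'  n4⇒n5
[12] read 'a'  n5⇒n6  ** P1@[7:12],P6@[11:12]
[13] read 'b'  n6⇒n11 (via fail)  ** P3@[13:13]
[14] read 'a'  n11⇒n1 (via fail)
[15] read 'c'  n1⇒n2  ** P0@[14:15]
[16] read 'b'  n2⇒n8 (via fail)  ** P3@[16:16]
[17] read 'b'  n8⇒n9  ** P3@[17:17]
[18] read 'a'  n9⇒n1 (via fail)
[19] read 'c'  n1⇒n2  ** P0@[18:19]
[20] read 'b'  n2⇒n8 (via fail)  ** P3@[20:20]
[21] read 'a'  n8⇒n12
[22] read 'a'  n12⇒n17 (via fail)  ** P6@[21:22]
[23] read 'b'  n17⇒n11 (via fail)  ** P3@[23:23]
[24] read 'b'  n11⇒n11 (via fail)  ** P3@[24:24]
[25] read 'c'  n11⇒n7 (via fail)
[26] read 'a'  n7⇒n14
[27] read 'a'  n14⇒n15  ** P6@[26:27]
[28] read 'a'  n15⇒n18  ** P6@[27:28]
[29] read 'a'  n18⇒n19  ** P6@[28:29],P7@[25:29]
[30] read 'b'  n19⇒n11 (via fail)  ** P3@[30:30]
[31] read 'b'  n11⇒n11 (via fail)  ** P3@[31:31]
[32] read 'c'  n11⇒n7 (via fail)
[33] read 'c'  n7⇒n7 (via fail)
[34] read 'a'  n7⇒n14
[35] read 'a'  n14⇒n15  ** P6@[34:35]
[36] read 'a'  n15⇒n18  ** P6@[35:36]
[37] read 'a'  n18⇒n19  ** P6@[36:37],P7@[33:37]
[38] read 'a'  n19⇒n17 (via fail)  ** P6@[37:38]
[39] read 'c'  n17⇒n2 (via fail)  ** P0@[38:39]
[40] read 'a'  n2⇒n14 (via fail)
[41] read 'a'  n14⇒n15  ** P6@[40:41]
[42] read 'b'  n15⇒n16  ** P3@[42:42],P5@[39:42]
[43] read 'c'  n16⇒n7 (via fail)
[44] read 'a'  n7⇒n14
[45] read 'a'  n14⇒n15  ** P6@[44:45]
[46] read 'a'  n15⇒n18  ** P6@[45:46]
[47] read 'a'  n18⇒n19  ** P6@[46:47],P7@[43:47]
[48] read 'c'  n19⇒n2 (via fail)  ** P0@[47:48]
[49] read 'a'  n2⇒n14 (via fail)
[50] read 'c'  n14⇒n2 (via fail)  ** P0@[49:50]
[51] read 'a'  n2⇒n14 (via fail)
[52] read 'a'  n14⇒n15  ** P6@[51:52]

Matches: [[1,0],[4,6],[5,6],[6,6],[6,7],[7,6],[8,0],[10,3],[12,1],[12,6],[13,3],[15,0],[16,3],[17,3],[19,0],[20,3],[22,6],[23,3],[24,3],[27,6],[28,6],[29,6],[29,7],[30,3],[31,3],[35,6],[36,6],[37,6],[37,7],[38,6],[39,0],[41,6],[42,3],[42,5],[45,6],[46,6],[47,6],[47,7],[48,0],[50,0],[52,6]]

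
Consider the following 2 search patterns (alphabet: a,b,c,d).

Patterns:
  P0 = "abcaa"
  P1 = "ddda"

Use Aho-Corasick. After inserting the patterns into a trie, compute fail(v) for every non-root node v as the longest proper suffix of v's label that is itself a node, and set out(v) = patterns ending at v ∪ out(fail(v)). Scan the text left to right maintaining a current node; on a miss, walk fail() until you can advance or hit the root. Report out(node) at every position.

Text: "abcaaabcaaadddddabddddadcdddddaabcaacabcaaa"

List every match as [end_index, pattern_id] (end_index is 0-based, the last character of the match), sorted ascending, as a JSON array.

Build:
Trie (insert patterns):
  0='ε' goto a→1 d→6
  1='a' goto b→2
  2='ab' goto c→3
  3='abc' goto a→4
  4='abca' goto a→5
  5='abcaa' goto ·  [P0 ends]
  6='d' goto d→7
  7='dd' goto d→8
  8='ddd' goto a→9
  9='ddda' goto ·  [P1 ends]

BFS fail/out derivation:
  fail(1) 'a': from fail(0)=0 chase 'a': 0 ⇒ 0;  out=∅∪out(0)=∅
  fail(6) 'd': from fail(0)=0 chase 'd': 0 ⇒ 0;  out=∅∪out(0)=∅
  fail(2) 'ab': from fail(1)=0 chase 'b': 0 ⇒ 0;  out=∅∪out(0)=∅
  fail(7) 'dd': from fail(6)=0 chase 'd': 0 ⇒ 6;  out=∅∪out(6)=∅
  fail(3) 'abc': from fail(2)=0 chase 'c': 0 ⇒ 0;  out=∅∪out(0)=∅
  fail(8) 'ddd': from fail(7)=6 chase 'd': 6 ⇒ 7;  out=∅∪out(7)=∅
  fail(4) 'abca': from fail(3)=0 chase 'a': 0 ⇒ 1;  out=∅∪out(1)=∅
  fail(9) 'ddda': from fail(8)=7 chase 'a': 7→6→0 ⇒ 1;  out={1}∪out(1)={1}
  fail(5) 'abcaa': from fail(4)=1 chase 'a': 1→0 ⇒ 1;  out={0}∪out(1)={0}

Scan:
pos 0 'a': at 1
pos 1 'b': at 2
pos 2 'c': at 3
pos 3 'a': at 4
pos 4 'a': at 5  → match P0@[0:4]
pos 5 'a': at 1 ·f
pos 6 'b': at 2
pos 7 'c': at 3
pos 8 'a': at 4
pos 9 'a': at 5  → match P0@[5:9]
pos 10 'a': at 1 ·f
pos 11 'd': at 6 ·f
pos 12 'd': at 7
pos 13 'd': at 8
pos 14 'd': at 8 ·f
pos 15 'd': at 8 ·f
pos 16 'a': at 9  → match P1@[13:16]
pos 17 'b': at 2 ·f
pos 18 'd': at 6 ·f
pos 19 'd': at 7
pos 20 'd': at 8
pos 21 'd': at 8 ·f
pos 22 'a': at 9  → match P1@[19:22]
pos 23 'd': at 6 ·f
pos 24 'c': at 0 ·f
pos 25 'd': at 6
pos 26 'd': at 7
pos 27 'd': at 8
pos 28 'd': at 8 ·f
pos 29 'd': at 8 ·f
pos 30 'a': at 9  → match P1@[27:30]
pos 31 'a': at 1 ·f
pos 32 'b': at 2
pos 33 'c': at 3
pos 34 'a': at 4
pos 35 'a': at 5  → match P0@[31:35]
pos 36 'c': at 0 ·f
pos 37 'a': at 1
pos 38 'b': at 2
pos 39 'c': at 3
pos 40 'a': at 4
pos 41 'a': at 5  → match P0@[37:41]
pos 42 'a': at 1 ·f

Matches: [[4,0],[9,0],[16,1],[22,1],[30,1],[35,0],[41,0]]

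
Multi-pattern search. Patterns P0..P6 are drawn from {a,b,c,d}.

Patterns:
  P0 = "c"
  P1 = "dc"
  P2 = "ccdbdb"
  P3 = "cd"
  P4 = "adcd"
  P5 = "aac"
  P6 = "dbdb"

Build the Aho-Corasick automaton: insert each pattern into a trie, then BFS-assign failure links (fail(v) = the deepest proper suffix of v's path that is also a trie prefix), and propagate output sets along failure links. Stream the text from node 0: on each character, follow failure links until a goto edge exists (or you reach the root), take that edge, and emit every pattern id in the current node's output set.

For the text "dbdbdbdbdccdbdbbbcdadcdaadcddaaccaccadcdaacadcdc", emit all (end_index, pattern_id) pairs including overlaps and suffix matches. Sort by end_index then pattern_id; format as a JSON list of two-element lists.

Construct AC machine:
Trie (insert patterns):
  0='ε' goto a→10 c→1 d→2
  1='c' goto c→4 d→9  ←P0
  2='d' goto b→16 c→3
  3='dc' goto ·  ←P1
  4='cc' goto d→5
  5='ccd' goto b→6
  6='ccdb' goto d→7
  7='ccdbd' goto b→8
  8='ccdbdb' goto ·  ←P2
  9='cd' goto ·  ←P3
  10='a' goto a→14 d→11
  11='ad' goto c→12
  12='adc' goto d→13
  13='adcd' goto ·  ←P4
  14='aa' goto c→15
  15='aac' goto ·  ←P5
  16='db' goto d→17
  17='dbd' goto b→18
  18='dbdb' goto ·  ←P6

Failure links (BFS by depth):
  n1('c'): parent n0 fail=0; on 'c' 0 → fail=0;  out {0}∪∅={0}
  n2('d'): parent n0 fail=0; on 'd' 0 → fail=0;  out ∅∪∅=∅
  n10('a'): parent n0 fail=0; on 'a' 0 → fail=0;  out ∅∪∅=∅
  n3('dc'): parent n2 fail=0; on 'c' 0 → fail=1;  out {1}∪{0}={0,1}
  n4('cc'): parent n1 fail=0; on 'c' 0 → fail=1;  out ∅∪{0}={0}
  n9('cd'): parent n1 fail=0; on 'd' 0 → fail=2;  out {3}∪∅={3}
  n11('ad'): parent n10 fail=0; on 'd' 0 → fail=2;  out ∅∪∅=∅
  n14('aa'): parent n10 fail=0; on 'a' 0 → fail=10;  out ∅∪∅=∅
  n16('db'): parent n2 fail=0; on 'b' 0 → fail=0;  out ∅∪∅=∅
  n5('ccd'): parent n4 fail=1; on 'd' 1 → fail=9;  out ∅∪{3}={3}
  n12('adc'): parent n11 fail=2; on 'c' 2 → fail=3;  out ∅∪{0,1}={0,1}
  n15('aac'): parent n14 fail=10; on 'c' 10→0 → fail=1;  out {5}∪{0}={0,5}
  n17('dbd'): parent n16 fail=0; on 'd' 0 → fail=2;  out ∅∪∅=∅
  n6('ccdb'): parent n5 fail=9; on 'b' 9→2 → fail=16;  out ∅∪∅=∅
  n13('adcd'): parent n12 fail=3; on 'd' 3→1 → fail=9;  out {4}∪{3}={3,4}
  n18('dbdb'): parent n17 fail=2; on 'b' 2 → fail=16;  out {6}∪∅={6}
  n7('ccdbd'): parent n6 fail=16; on 'd' 16 → fail=17;  out ∅∪∅=∅
  n8('ccdbdb'): parent n7 fail=17; on 'b' 17 → fail=18;  out {2}∪{6}={2,6}

Scan:
pos 0 'd': at 2
pos 1 'b': at 16
pos 2 'd': at 17
pos 3 'b': at 18  → match P6@[0:3]
pos 4 'd': at 17 (fail-walked)
pos 5 'b': at 18  → match P6@[2:5]
pos 6 'd': at 17 (fail-walked)
pos 7 'b': at 18  → match P6@[4:7]
pos 8 'd': at 17 (fail-walked)
pos 9 'c': at 3 (fail-walked)  → match P0@[9:9],P1@[8:9]
pos 10 'c': at 4 (fail-walked)  → match P0@[10:10]
pos 11 'd': at 5  → match P3@[10:11]
pos 12 'b': at 6
pos 13 'd': at 7
pos 14 'b': at 8  → match P2@[9:14],P6@[11:14]
pos 15 'b': at 0 (fail-walked)
pos 16 'b': at 0
pos 17 'c': at 1  → match P0@[17:17]
pos 18 'd': at 9  → match P3@[17:18]
pos 19 'a': at 10 (fail-walked)
pos 20 'd': at 11
pos 21 'c': at 12  → match P0@[21:21],P1@[20:21]
pos 22 'd': at 13  → match P3@[21:22],P4@[19:22]
pos 23 'a': at 10 (fail-walked)
pos 24 'a': at 14
pos 25 'd': at 11 (fail-walked)
pos 26 'c': at 12  → match P0@[26:26],P1@[25:26]
pos 27 'd': at 13  → match P3@[26:27],P4@[24:27]
pos 28 'd': at 2 (fail-walked)
pos 29 'a': at 10 (fail-walked)
pos 30 'a': at 14
pos 31 'c': at 15  → match P0@[31:31],P5@[29:31]
pos 32 'c': at 4 (fail-walked)  → match P0@[32:32]
pos 33 'a': at 10 (fail-walked)
pos 34 'c': at 1 (fail-walked)  → match P0@[34:34]
pos 35 'c': at 4  → match P0@[35:35]
pos 36 'a': at 10 (fail-walked)
pos 37 'd': at 11
pos 38 'c': at 12  → match P0@[38:38],P1@[37:38]
pos 39 'd': at 13  → match P3@[38:39],P4@[36:39]
pos 40 'a': at 10 (fail-walked)
pos 41 'a': at 14
pos 42 'c': at 15  → match P0@[42:42],P5@[40:42]
pos 43 'a': at 10 (fail-walked)
pos 44 'd': at 11
pos 45 'c': at 12  → match P0@[45:45],P1@[44:45]
pos 46 'd': at 13  → match P3@[45:46],P4@[43:46]
pos 47 'c': at 3 (fail-walked)  → match P0@[47:47],P1@[46:47]

All matches (sorted): [[3,6],[5,6],[7,6],[9,0],[9,1],[10,0],[11,3],[14,2],[14,6],[17,0],[18,3],[21,0],[21,1],[22,3],[22,4],[26,0],[26,1],[27,3],[27,4],[31,0],[31,5],[32,0],[34,0],[35,0],[38,0],[38,1],[39,3],[39,4],[42,0],[42,5],[45,0],[45,1],[46,3],[46,4],[47,0],[47,1]]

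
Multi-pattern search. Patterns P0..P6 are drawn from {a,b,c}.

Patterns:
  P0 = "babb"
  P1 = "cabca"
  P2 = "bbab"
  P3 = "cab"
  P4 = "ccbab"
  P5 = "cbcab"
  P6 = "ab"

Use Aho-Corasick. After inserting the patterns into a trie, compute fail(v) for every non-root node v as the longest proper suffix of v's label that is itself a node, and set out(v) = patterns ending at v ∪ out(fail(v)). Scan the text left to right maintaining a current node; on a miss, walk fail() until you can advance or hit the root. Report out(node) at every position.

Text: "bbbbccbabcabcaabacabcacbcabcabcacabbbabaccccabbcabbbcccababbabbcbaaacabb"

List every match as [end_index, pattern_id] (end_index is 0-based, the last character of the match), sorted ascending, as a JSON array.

Build automaton:
Trie nodes:
  0='ε' goto a→21 b→1 c→5
  1='b' goto a→2 b→10
  2='ba' goto b→3
  3='bab' goto b→4
  4='babb' goto ·  [P0 ends]
  5='c' goto a→6 b→17 c→13
  6='ca' goto b→7
  7='cab' goto c→8  [P3 ends]
  8='cabc' goto a→9
  9='cabca' goto ·  [P1 ends]
  10='bb' goto a→11
  11='bba' goto b→12
  12='bbab' goto ·  [P2 ends]
  13='cc' goto b→14
  14='ccb' goto a→15
  15='ccba' goto b→16
  16='ccbab' goto ·  [P4 ends]
  17='cb' goto c→18
  18='cbc' goto a→19
  19='cbca' goto b→20
  20='cbcab' goto ·  [P5 ends]
  21='a' goto b→22
  22='ab' goto ·  [P6 ends]

BFS fail/out derivation:
  fail(1) 'b': from fail(0)=0 chase 'b': 0 ⇒ 0;  out=∅∪out(0)=∅
  fail(5) 'c': from fail(0)=0 chase 'c': 0 ⇒ 0;  out=∅∪out(0)=∅
  fail(21) 'a': from fail(0)=0 chase 'a': 0 ⇒ 0;  out=∅∪out(0)=∅
  fail(2) 'ba': from fail(1)=0 chase 'a': 0 ⇒ 21;  out=∅∪out(21)=∅
  fail(6) 'ca': from fail(5)=0 chase 'a': 0 ⇒ 21;  out=∅∪out(21)=∅
  fail(10) 'bb': from fail(1)=0 chase 'b': 0 ⇒ 1;  out=∅∪out(1)=∅
  fail(13) 'cc': from fail(5)=0 chase 'c': 0 ⇒ 5;  out=∅∪out(5)=∅
  fail(17) 'cb': from fail(5)=0 chase 'b': 0 ⇒ 1;  out=∅∪out(1)=∅
  fail(22) 'ab': from fail(21)=0 chase 'b': 0 ⇒ 1;  out={6}∪out(1)={6}
  fail(3) 'bab': from fail(2)=21 chase 'b': 21 ⇒ 22;  out=∅∪out(22)={6}
  fail(7) 'cab': from fail(6)=21 chase 'b': 21 ⇒ 22;  out={3}∪out(22)={3,6}
  fail(11) 'bba': from fail(10)=1 chase 'a': 1 ⇒ 2;  out=∅∪out(2)=∅
  fail(14) 'ccb': from fail(13)=5 chase 'b': 5 ⇒ 17;  out=∅∪out(17)=∅
  fail(18) 'cbc': from fail(17)=1 chase 'c': 1→0 ⇒ 5;  out=∅∪out(5)=∅
  fail(4) 'babb': from fail(3)=22 chase 'b': 22→1 ⇒ 10;  out={0}∪out(10)={0}
  fail(8) 'cabc': from fail(7)=22 chase 'c': 22→1→0 ⇒ 5;  out=∅∪out(5)=∅
  fail(12) 'bbab': from fail(11)=2 chase 'b': 2 ⇒ 3;  out={2}∪out(3)={2,6}
  fail(15) 'ccba': from fail(14)=17 chase 'a': 17→1 ⇒ 2;  out=∅∪out(2)=∅
  fail(19) 'cbca': from fail(18)=5 chase 'a': 5 ⇒ 6;  out=∅∪out(6)=∅
  fail(9) 'cabca': from fail(8)=5 chase 'a': 5 ⇒ 6;  out={1}∪out(6)={1}
  fail(16) 'ccbab': from fail(15)=2 chase 'b': 2 ⇒ 3;  out={4}∪out(3)={4,6}
  fail(20) 'cbcab': from fail(19)=6 chase 'b': 6 ⇒ 7;  out={5}∪out(7)={3,5,6}

Run:
i=0 'b': node 0→1
i=1 'b': node 1→10
i=2 'b': node 10→10 (via fail)
i=3 'b': node 10→10 (via fail)
i=4 'c': node 10→5 (via fail)
i=5 'c': node 5→13
i=6 'b': node 13→14
i=7 'a': node 14→15
i=8 'b': node 15→16  ** P4@[4:8],P6@[7:8]
i=9 'c': node 16→5 (via fail)
i=10 'a': node 5→6
i=11 'b': node 6→7  ** P3@[9:11],P6@[10:11]
i=12 'c': node 7→8
i=13 'a': node 8→9  ** P1@[9:13]
i=14 'a': node 9→21 (via fail)
i=15 'b': node 21→22  ** P6@[14:15]
i=16 'a': node 22→2 (via fail)
i=17 'c': node 2→5 (via fail)
i=18 'a': node 5→6
i=19 'b': node 6→7  ** P3@[17:19],P6@[18:19]
i=20 'c': node 7→8
i=21 'a': node 8→9  ** P1@[17:21]
i=22 'c': node 9→5 (via fail)
i=23 'b': node 5→17
i=24 'c': node 17→18
i=25 'a': node 18→19
i=26 'b': node 19→20  ** P3@[24:26],P5@[22:26],P6@[25:26]
i=27 'c': node 20→8 (via fail)
i=28 'a': node 8→9  ** P1@[24:28]
i=29 'b': node 9→7 (via fail)  ** P3@[27:29],P6@[28:29]
i=30 'c': node 7→8
i=31 'a': node 8→9  ** P1@[27:31]
i=32 'c': node 9→5 (via fail)
i=33 'a': node 5→6
i=34 'b': node 6→7  ** P3@[32:34],P6@[33:34]
i=35 'b': node 7→10 (via fail)
i=36 'b': node 10→10 (via fail)
i=37 'a': node 10→11
i=38 'b': node 11→12  ** P2@[35:38],P6@[37:38]
i=39 'a': node 12→2 (via fail)
i=40 'c': node 2→5 (via fail)
i=41 'c': node 5→13
i=42 'c': node 13→13 (via fail)
i=43 'c': node 13→13 (via fail)
i=44 'a': node 13→6 (via fail)
i=45 'b': node 6→7  ** P3@[43:45],P6@[44:45]
i=46 'b': node 7→10 (via fail)
i=47 'c': node 10→5 (via fail)
i=48 'a': node 5→6
i=49 'b': node 6→7  ** P3@[47:49],P6@[48:49]
i=50 'b': node 7→10 (via fail)
i=51 'b': node 10→10 (via fail)
i=52 'c': node 10→5 (via fail)
i=53 'c': node 5→13
i=54 'c': node 13→13 (via fail)
i=55 'a': node 13→6 (via fail)
i=56 'b': node 6→7  ** P3@[54:56],P6@[55:56]
i=57 'a': node 7→2 (via fail)
i=58 'b': node 2→3  ** P6@[57:58]
i=59 'b': node 3→4  ** P0@[56:59]
i=60 'a': node 4→11 (via fail)
i=61 'b': node 11→12  ** P2@[58:61],P6@[60:61]
i=62 'b': node 12→4 (via fail)  ** P0@[59:62]
i=63 'c': node 4→5 (via fail)
i=64 'b': node 5→17
i=65 'a': node 17→2 (via fail)
i=66 'a': node 2→21 (via fail)
i=67 'a': node 21→21 (via fail)
i=68 'c': node 21→5 (via fail)
i=69 'a': node 5→6
i=70 'b': node 6→7  ** P3@[68:70],P6@[69:70]
i=71 'b': node 7→10 (via fail)

Result: [[8,4],[8,6],[11,3],[11,6],[13,1],[15,6],[19,3],[19,6],[21,1],[26,3],[26,5],[26,6],[28,1],[29,3],[29,6],[31,1],[34,3],[34,6],[38,2],[38,6],[45,3],[45,6],[49,3],[49,6],[56,3],[56,6],[58,6],[59,0],[61,2],[61,6],[62,0],[70,3],[70,6]]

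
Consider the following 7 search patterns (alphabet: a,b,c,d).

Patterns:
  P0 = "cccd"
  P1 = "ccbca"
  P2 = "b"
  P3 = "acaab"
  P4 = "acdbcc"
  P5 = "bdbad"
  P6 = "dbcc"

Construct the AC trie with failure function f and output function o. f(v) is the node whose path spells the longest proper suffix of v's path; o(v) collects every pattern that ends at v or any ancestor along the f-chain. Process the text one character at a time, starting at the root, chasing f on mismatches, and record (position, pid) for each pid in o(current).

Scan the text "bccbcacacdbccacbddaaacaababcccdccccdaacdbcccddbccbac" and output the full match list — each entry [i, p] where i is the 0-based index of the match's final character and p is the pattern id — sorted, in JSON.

Build automaton:
Trie nodes:
  n0 'ε': a→9 b→8 c→1 d→22
  n1 'c': c→2
  n2 'cc': b→5 c→3
  n3 'ccc': d→4
  n4 'cccd': ·  ←P0
  n5 'ccb': c→6
  n6 'ccbc': a→7
  n7 'ccbca': ·  ←P1
  n8 'b': d→18  ←P2
  n9 'a': c→10
  n10 'ac': a→11 d→14
  n11 'aca': a→12
  n12 'acaa': b→13
  n13 'acaab': ·  ←P3
  n14 'acd': b→15
  n15 'acdb': c→16
  n16 'acdbc': c→17
  n17 'acdbcc': ·  ←P4
  n18 'bd': b→19
  n19 'bdb': a→20
  n20 'bdba': d→21
  n21 'bdbad': ·  ←P5
  n22 'd': b→23
  n23 'db': c→24
  n24 'dbc': c→25
  n25 'dbcc': ·  ←P6

BFS fail/out derivation:
  fail(1) 'c': from fail(0)=0 chase 'c': 0 ⇒ 0;  out=∅∪out(0)=∅
  fail(8) 'b': from fail(0)=0 chase 'b': 0 ⇒ 0;  out={2}∪out(0)={2}
  fail(9) 'a': from fail(0)=0 chase 'a': 0 ⇒ 0;  out=∅∪out(0)=∅
  fail(22) 'd': from fail(0)=0 chase 'd': 0 ⇒ 0;  out=∅∪out(0)=∅
  fail(2) 'cc': from fail(1)=0 chase 'c': 0 ⇒ 1;  out=∅∪out(1)=∅
  fail(10) 'ac': from fail(9)=0 chase 'c': 0 ⇒ 1;  out=∅∪out(1)=∅
  fail(18) 'bd': from fail(8)=0 chase 'd': 0 ⇒ 22;  out=∅∪out(22)=∅
  fail(23) 'db': from fail(22)=0 chase 'b': 0 ⇒ 8;  out=∅∪out(8)={2}
  fail(3) 'ccc': from fail(2)=1 chase 'c': 1 ⇒ 2;  out=∅∪out(2)=∅
  fail(5) 'ccb': from fail(2)=1 chase 'b': 1→0 ⇒ 8;  out=∅∪out(8)={2}
  fail(11) 'aca': from fail(10)=1 chase 'a': 1→0 ⇒ 9;  out=∅∪out(9)=∅
  fail(14) 'acd': from fail(10)=1 chase 'd': 1→0 ⇒ 22;  out=∅∪out(22)=∅
  fail(19) 'bdb': from fail(18)=22 chase 'b': 22 ⇒ 23;  out=∅∪out(23)={2}
  fail(24) 'dbc': from fail(23)=8 chase 'c': 8→0 ⇒ 1;  out=∅∪out(1)=∅
  fail(4) 'cccd': from fail(3)=2 chase 'd': 2→1→0 ⇒ 22;  out={0}∪out(22)={0}
  fail(6) 'ccbc': from fail(5)=8 chase 'c': 8→0 ⇒ 1;  out=∅∪out(1)=∅
  fail(12) 'acaa': from fail(11)=9 chase 'a': 9→0 ⇒ 9;  out=∅∪out(9)=∅
  fail(15) 'acdb': from fail(14)=22 chase 'b': 22 ⇒ 23;  out=∅∪out(23)={2}
  fail(20) 'bdba': from fail(19)=23 chase 'a': 23→8→0 ⇒ 9;  out=∅∪out(9)=∅
  fail(25) 'dbcc': from fail(24)=1 chase 'c': 1 ⇒ 2;  out={6}∪out(2)={6}
  fail(7) 'ccbca': from fail(6)=1 chase 'a': 1→0 ⇒ 9;  out={1}∪out(9)={1}
  fail(13) 'acaab': from fail(12)=9 chase 'b': 9→0 ⇒ 8;  out={3}∪out(8)={2,3}
  fail(16) 'acdbc': from fail(15)=23 chase 'c': 23 ⇒ 24;  out=∅∪out(24)=∅
  fail(21) 'bdbad': from fail(20)=9 chase 'd': 9→0 ⇒ 22;  out={5}∪out(22)={5}
  fail(17) 'acdbcc': from fail(16)=24 chase 'c': 24 ⇒ 25;  out={4}∪out(25)={4,6}

Scan:
[0] read 'b'  n0⇒n8  ** P2@[0:0]
[1] read 'c'  n8⇒n1 ·f
[2] read 'c'  n1⇒n2
[3] read 'b'  n2⇒n5  ** P2@[3:3]
[4] read 'c'  n5⇒n6
[5] read 'a'  n6⇒n7  ** P1@[1:5]
[6] read 'c'  n7⇒n10 ·f
[7] read 'a'  n10⇒n11
[8] read 'c'  n11⇒n10 ·f
[9] read 'd'  n10⇒n14
[10] read 'b'  n14⇒n15  ** P2@[10:10]
[11] read 'c'  n15⇒n16
[12] read 'c'  n16⇒n17  ** P4@[7:12],P6@[9:12]
[13] read 'a'  n17⇒n9 ·f
[14] read 'c'  n9⇒n10
[15] read 'b'  n10⇒n8 ·f  ** P2@[15:15]
[16] read 'd'  n8⇒n18
[17] read 'd'  n18⇒n22 ·f
[18] read 'a'  n22⇒n9 ·f
[19] read 'a'  n9⇒n9 ·f
[20] read 'a'  n9⇒n9 ·f
[21] read 'c'  n9⇒n10
[22] read 'a'  n10⇒n11
[23] read 'a'  n11⇒n12
[24] read 'b'  n12⇒n13  ** P2@[24:24],P3@[20:24]
[25] read 'a'  n13⇒n9 ·f
[26] read 'b'  n9⇒n8 ·f  ** P2@[26:26]
[27] read 'c'  n8⇒n1 ·f
[28] read 'c'  n1⇒n2
[29] read 'c'  n2⇒n3
[30] read 'd'  n3⇒n4  ** P0@[27:30]
[31] read 'c'  n4⇒n1 ·f
[32] read 'c'  n1⇒n2
[33] read 'c'  n2⇒n3
[34] read 'c'  n3⇒n3 ·f
[35] read 'd'  n3⇒n4  ** P0@[32:35]
[36] read 'a'  n4⇒n9 ·f
[37] read 'a'  n9⇒n9 ·f
[38] read 'c'  n9⇒n10
[39] read 'd'  n10⇒n14
[40] read 'b'  n14⇒n15  ** P2@[40:40]
[41] read 'c'  n15⇒n16
[42] read 'c'  n16⇒n17  ** P4@[37:42],P6@[39:42]
[43] read 'c'  n17⇒n3 ·f
[44] read 'd'  n3⇒n4  ** P0@[41:44]
[45] read 'd'  n4⇒n22 ·f
[46] read 'b'  n22⇒n23  ** P2@[46:46]
[47] read 'c'  n23⇒n24
[48] read 'c'  n24⇒n25  ** P6@[45:48]
[49] read 'b'  n25⇒n5 ·f  ** P2@[49:49]
[50] read 'a'  n5⇒n9 ·f
[51] read 'c'  n9⇒n10

Matches: [[0,2],[3,2],[5,1],[10,2],[12,4],[12,6],[15,2],[24,2],[24,3],[26,2],[30,0],[35,0],[40,2],[42,4],[42,6],[44,0],[46,2],[48,6],[49,2]]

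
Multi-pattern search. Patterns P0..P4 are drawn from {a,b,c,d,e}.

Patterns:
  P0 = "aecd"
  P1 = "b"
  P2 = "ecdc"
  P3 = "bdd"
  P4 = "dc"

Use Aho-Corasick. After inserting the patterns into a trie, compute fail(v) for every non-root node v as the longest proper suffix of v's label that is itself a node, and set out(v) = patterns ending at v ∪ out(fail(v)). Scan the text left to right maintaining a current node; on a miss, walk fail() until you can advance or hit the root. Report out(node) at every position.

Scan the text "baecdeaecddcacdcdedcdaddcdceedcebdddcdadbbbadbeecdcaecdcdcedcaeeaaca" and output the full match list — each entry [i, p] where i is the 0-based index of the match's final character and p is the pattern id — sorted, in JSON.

Build:
Trie (insert patterns):
  0='ε' goto a→1 b→5 d→12 e→6
  1='a' goto e→2
  2='ae' goto c→3
  3='aec' goto d→4
  4='aecd' goto ·  ←P0
  5='b' goto d→10  ←P1
  6='e' goto c→7
  7='ec' goto d→8
  8='ecd' goto c→9
  9='ecdc' goto ·  ←P2
  10='bd' goto d→11
  11='bdd' goto ·  ←P3
  12='d' goto c→13
  13='dc' goto ·  ←P4

Failure links (BFS by depth):
  n1('a'): parent n0 fail=0; on 'a' 0 → fail=0;  out ∅∪∅=∅
  n5('b'): parent n0 fail=0; on 'b' 0 → fail=0;  out {1}∪∅={1}
  n6('e'): parent n0 fail=0; on 'e' 0 → fail=0;  out ∅∪∅=∅
  n12('d'): parent n0 fail=0; on 'd' 0 → fail=0;  out ∅∪∅=∅
  n2('ae'): parent n1 fail=0; on 'e' 0 → fail=6;  out ∅∪∅=∅
  n7('ec'): parent n6 fail=0; on 'c' 0 → fail=0;  out ∅∪∅=∅
  n10('bd'): parent n5 fail=0; on 'd' 0 → fail=12;  out ∅∪∅=∅
  n13('dc'): parent n12 fail=0; on 'c' 0 → fail=0;  out {4}∪∅={4}
  n3('aec'): parent n2 fail=6; on 'c' 6 → fail=7;  out ∅∪∅=∅
  n8('ecd'): parent n7 fail=0; on 'd' 0 → fail=12;  out ∅∪∅=∅
  n11('bdd'): parent n10 fail=12; on 'd' 12→0 → fail=12;  out {3}∪∅={3}
  n4('aecd'): parent n3 fail=7; on 'd' 7 → fail=8;  out {0}∪∅={0}
  n9('ecdc'): parent n8 fail=12; on 'c' 12 → fail=13;  out {2}∪{4}={2,4}

Text stream:
[0] read 'b'  n0⇒n5  emit P1@[0:0]
[1] read 'a'  n5⇒n1 ·f
[2] read 'e'  n1⇒n2
[3] read 'c'  n2⇒n3
[4] read 'd'  n3⇒n4  emit P0@[1:4]
[5] read 'e'  n4⇒n6 ·f
[6] read 'a'  n6⇒n1 ·f
[7] read 'e'  n1⇒n2
[8] read 'c'  n2⇒n3
[9] read 'd'  n3⇒n4  emit P0@[6:9]
[10] read 'd'  n4⇒n12 ·f
[11] read 'c'  n12⇒n13  emit P4@[10:11]
[12] read 'a'  n13⇒n1 ·f
[13] read 'c'  n1⇒n0 ·f
[14] read 'd'  n0⇒n12
[15] read 'c'  n12⇒n13  emit P4@[14:15]
[16] read 'd'  n13⇒n12 ·f
[17] read 'e'  n12⇒n6 ·f
[18] read 'd'  n6⇒n12 ·f
[19] read 'c'  n12⇒n13  emit P4@[18:19]
[20] read 'd'  n13⇒n12 ·f
[21] read 'a'  n12⇒n1 ·f
[22] read 'd'  n1⇒n12 ·f
[23] read 'd'  n12⇒n12 ·f
[24] read 'c'  n12⇒n13  emit P4@[23:24]
[25] read 'd'  n13⇒n12 ·f
[26] read 'c'  n12⇒n13  emit P4@[25:26]
[27] read 'e'  n13⇒n6 ·f
[28] read 'e'  n6⇒n6 ·f
[29] read 'd'  n6⇒n12 ·f
[30] read 'c'  n12⇒n13  emit P4@[29:30]
[31] read 'e'  n13⇒n6 ·f
[32] read 'b'  n6⇒n5 ·f  emit P1@[32:32]
[33] read 'd'  n5⇒n10
[34] read 'd'  n10⇒n11  emit P3@[32:34]
[35] read 'd'  n11⇒n12 ·f
[36] read 'c'  n12⇒n13  emit P4@[35:36]
[37] read 'd'  n13⇒n12 ·f
[38] read 'a'  n12⇒n1 ·f
[39] read 'd'  n1⇒n12 ·f
[40] read 'b'  n12⇒n5 ·f  emit P1@[40:40]
[41] read 'b'  n5⇒n5 ·f  emit P1@[41:41]
[42] read 'b'  n5⇒n5 ·f  emit P1@[42:42]
[43] read 'a'  n5⇒n1 ·f
[44] read 'd'  n1⇒n12 ·f
[45] read 'b'  n12⇒n5 ·f  emit P1@[45:45]
[46] read 'e'  n5⇒n6 ·f
[47] read 'e'  n6⇒n6 ·f
[48] read 'c'  n6⇒n7
[49] read 'd'  n7⇒n8
[50] read 'c'  n8⇒n9  emit P2@[47:50],P4@[49:50]
[51] read 'a'  n9⇒n1 ·f
[52] read 'e'  n1⇒n2
[53] read 'c'  n2⇒n3
[54] read 'd'  n3⇒n4  emit P0@[51:54]
[55] read 'c'  n4⇒n9 ·f  emit P2@[52:55],P4@[54:55]
[56] read 'd'  n9⇒n12 ·f
[57] read 'c'  n12⇒n13  emit P4@[56:57]
[58] read 'e'  n13⇒n6 ·f
[59] read 'd'  n6⇒n12 ·f
[60] read 'c'  n12⇒n13  emit P4@[59:60]
[61] read 'a'  n13⇒n1 ·f
[62] read 'e'  n1⇒n2
[63] read 'e'  n2⇒n6 ·f
[64] read 'a'  n6⇒n1 ·f
[65] read 'a'  n1⇒n1 ·f
[66] read 'c'  n1⇒n0 ·f
[67] read 'a'  n0⇒n1

Matches: [[0,1],[4,0],[9,0],[11,4],[15,4],[19,4],[24,4],[26,4],[30,4],[32,1],[34,3],[36,4],[40,1],[41,1],[42,1],[45,1],[50,2],[50,4],[54,0],[55,2],[55,4],[57,4],[60,4]]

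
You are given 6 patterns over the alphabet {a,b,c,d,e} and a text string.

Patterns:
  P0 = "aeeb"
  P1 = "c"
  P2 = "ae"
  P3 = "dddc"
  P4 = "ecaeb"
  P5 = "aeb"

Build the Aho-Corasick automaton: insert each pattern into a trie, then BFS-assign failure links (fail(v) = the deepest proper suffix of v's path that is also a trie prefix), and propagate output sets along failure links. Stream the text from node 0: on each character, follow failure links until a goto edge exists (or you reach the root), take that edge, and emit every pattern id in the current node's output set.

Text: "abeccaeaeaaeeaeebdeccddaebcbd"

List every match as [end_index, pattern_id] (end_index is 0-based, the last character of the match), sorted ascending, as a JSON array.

Construct AC machine:
Trie (insert patterns):
  0='ε' goto a→1 c→5 d→6 e→10
  1='a' goto e→2
  2='ae' goto b→15 e→3  ←P2
  3='aee' goto b→4
  4='aeeb' goto ·  ←P0
  5='c' goto ·  ←P1
  6='d' goto d→7
  7='dd' goto d→8
  8='ddd' goto c→9
  9='dddc' goto ·  ←P3
  10='e' goto c→11
  11='ec' goto a→12
  12='eca' goto e→13
  13='ecae' goto b→14
  14='ecaeb' goto ·  ←P4
  15='aeb' goto ·  ←P5

Failure links (BFS by depth):
  n1('a'): parent n0 fail=0; on 'a' 0 → fail=0;  out ∅∪∅=∅
  n5('c'): parent n0 fail=0; on 'c' 0 → fail=0;  out {1}∪∅={1}
  n6('d'): parent n0 fail=0; on 'd' 0 → fail=0;  out ∅∪∅=∅
  n10('e'): parent n0 fail=0; on 'e' 0 → fail=0;  out ∅∪∅=∅
  n2('ae'): parent n1 fail=0; on 'e' 0 → fail=10;  out {2}∪∅={2}
  n7('dd'): parent n6 fail=0; on 'd' 0 → fail=6;  out ∅∪∅=∅
  n11('ec'): parent n10 fail=0; on 'c' 0 → fail=5;  out ∅∪{1}={1}
  n3('aee'): parent n2 fail=10; on 'e' 10→0 → fail=10;  out ∅∪∅=∅
  n8('ddd'): parent n7 fail=6; on 'd' 6 → fail=7;  out ∅∪∅=∅
  n12('eca'): parent n11 fail=5; on 'a' 5→0 → fail=1;  out ∅∪∅=∅
  n15('aeb'): parent n2 fail=10; on 'b' 10→0 → fail=0;  out {5}∪∅={5}
  n4('aeeb'): parent n3 fail=10; on 'b' 10→0 → fail=0;  out {0}∪∅={0}
  n9('dddc'): parent n8 fail=7; on 'c' 7→6→0 → fail=5;  out {3}∪{1}={1,3}
  n13('ecae'): parent n12 fail=1; on 'e' 1 → fail=2;  out ∅∪{2}={2}
  n14('ecaeb'): parent n13 fail=2; on 'b' 2 → fail=15;  out {4}∪{5}={4,5}

Scan:
i=0 'a': node 0→1
i=1 'b': node 1→0 ·f
i=2 'e': node 0→10
i=3 'c': node 10→11  ** P1@[3:3]
i=4 'c': node 11→5 ·f  ** P1@[4:4]
i=5 'a': node 5→1 ·f
i=6 'e': node 1→2  ** P2@[5:6]
i=7 'a': node 2→1 ·f
i=8 'e': node 1→2  ** P2@[7:8]
i=9 'a': node 2→1 ·f
i=10 'a': node 1→1 ·f
i=11 'e': node 1→2  ** P2@[10:11]
i=12 'e': node 2→3
i=13 'a': node 3→1 ·f
i=14 'e': node 1→2  ** P2@[13:14]
i=15 'e': node 2→3
i=16 'b': node 3→4  ** P0@[13:16]
i=17 'd': node 4→6 ·f
i=18 'e': node 6→10 ·f
i=19 'c': node 10→11  ** P1@[19:19]
i=20 'c': node 11→5 ·f  ** P1@[20:20]
i=21 'd': node 5→6 ·f
i=22 'd': node 6→7
i=23 'a': node 7→1 ·f
i=24 'e': node 1→2  ** P2@[23:24]
i=25 'b': node 2→15  ** P5@[23:25]
i=26 'c': node 15→5 ·f  ** P1@[26:26]
i=27 'b': node 5→0 ·f
i=28 'd': node 0→6

Matches: [[3,1],[4,1],[6,2],[8,2],[11,2],[14,2],[16,0],[19,1],[20,1],[24,2],[25,5],[26,1]]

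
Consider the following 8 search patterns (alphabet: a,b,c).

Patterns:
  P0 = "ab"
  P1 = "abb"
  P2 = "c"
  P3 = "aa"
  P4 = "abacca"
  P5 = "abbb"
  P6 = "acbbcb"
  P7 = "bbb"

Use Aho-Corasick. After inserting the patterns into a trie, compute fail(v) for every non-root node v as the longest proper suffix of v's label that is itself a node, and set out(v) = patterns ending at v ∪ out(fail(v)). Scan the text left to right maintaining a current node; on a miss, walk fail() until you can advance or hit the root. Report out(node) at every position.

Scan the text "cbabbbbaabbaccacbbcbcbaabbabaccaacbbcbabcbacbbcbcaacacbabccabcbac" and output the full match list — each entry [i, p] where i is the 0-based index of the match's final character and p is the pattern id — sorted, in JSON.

Build:
Trie nodes:
  n0 'ε': a→1 b→16 c→4
  n1 'a': a→5 b→2 c→11
  n2 'ab': a→6 b→3  [P0 ends]
  n3 'abb': b→10  [P1 ends]
  n4 'c': ·  [P2 ends]
  n5 'aa': ·  [P3 ends]
  n6 'aba': c→7
  n7 'abac': c→8
  n8 'abacc': a→9
  n9 'abacca': ·  [P4 ends]
  n10 'abbb': ·  [P5 ends]
  n11 'ac': b→12
  n12 'acb': b→13
  n13 'acbb': c→14
  n14 'acbbc': b→15
  n15 'acbbcb': ·  [P6 ends]
  n16 'b': b→17
  n17 'bb': b→18
  n18 'bbb': ·  [P7 ends]

BFS fail/out derivation:
  n1('a'): parent n0 fail=0; on 'a' 0 → fail=0;  out ∅∪∅=∅
  n4('c'): parent n0 fail=0; on 'c' 0 → fail=0;  out {2}∪∅={2}
  n16('b'): parent n0 fail=0; on 'b' 0 → fail=0;  out ∅∪∅=∅
  n2('ab'): parent n1 fail=0; on 'b' 0 → fail=16;  out {0}∪∅={0}
  n5('aa'): parent n1 fail=0; on 'a' 0 → fail=1;  out {3}∪∅={3}
  n11('ac'): parent n1 fail=0; on 'c' 0 → fail=4;  out ∅∪{2}={2}
  n17('bb'): parent n16 fail=0; on 'b' 0 → fail=16;  out ∅∪∅=∅
  n3('abb'): parent n2 fail=16; on 'b' 16 → fail=17;  out {1}∪∅={1}
  n6('aba'): parent n2 fail=16; on 'a' 16→0 → fail=1;  out ∅∪∅=∅
  n12('acb'): parent n11 fail=4; on 'b' 4→0 → fail=16;  out ∅∪∅=∅
  n18('bbb'): parent n17 fail=16; on 'b' 16 → fail=17;  out {7}∪∅={7}
  n7('abac'): parent n6 fail=1; on 'c' 1 → fail=11;  out ∅∪{2}={2}
  n10('abbb'): parent n3 fail=17; on 'b' 17 → fail=18;  out {5}∪{7}={5,7}
  n13('acbb'): parent n12 fail=16; on 'b' 16 → fail=17;  out ∅∪∅=∅
  n8('abacc'): parent n7 fail=11; on 'c' 11→4→0 → fail=4;  out ∅∪{2}={2}
  n14('acbbc'): parent n13 fail=17; on 'c' 17→16→0 → fail=4;  out ∅∪{2}={2}
  n9('abacca'): parent n8 fail=4; on 'a' 4→0 → fail=1;  out {4}∪∅={4}
  n15('acbbcb'): parent n14 fail=4; on 'b' 4→0 → fail=16;  out {6}∪∅={6}

Scan:
pos 0 'c': at 4  ** P2@[0:0]
pos 1 'b': at 16 (fail-walked)
pos 2 'a': at 1 (fail-walked)
pos 3 'b': at 2  ** P0@[2:3]
pos 4 'b': at 3  ** P1@[2:4]
pos 5 'b': at 10  ** P5@[2:5],P7@[3:5]
pos 6 'b': at 18 (fail-walked)  ** P7@[4:6]
pos 7 'a': at 1 (fail-walked)
pos 8 'a': at 5  ** P3@[7:8]
pos 9 'b': at 2 (fail-walked)  ** P0@[8:9]
pos 10 'b': at 3  ** P1@[8:10]
pos 11 'a': at 1 (fail-walked)
pos 12 'c': at 11  ** P2@[12:12]
pos 13 'c': at 4 (fail-walked)  ** P2@[13:13]
pos 14 'a': at 1 (fail-walked)
pos 15 'c': at 11  ** P2@[15:15]
pos 16 'b': at 12
pos 17 'b': at 13
pos 18 'c': at 14  ** P2@[18:18]
pos 19 'b': at 15  ** P6@[14:19]
pos 20 'c': at 4 (fail-walked)  ** P2@[20:20]
pos 21 'b': at 16 (fail-walked)
pos 22 'a': at 1 (fail-walked)
pos 23 'a': at 5  ** P3@[22:23]
pos 24 'b': at 2 (fail-walked)  ** P0@[23:24]
pos 25 'b': at 3  ** P1@[23:25]
pos 26 'a': at 1 (fail-walked)
pos 27 'b': at 2  ** P0@[26:27]
pos 28 'a': at 6
pos 29 'c': at 7  ** P2@[29:29]
pos 30 'c': at 8  ** P2@[30:30]
pos 31 'a': at 9  ** P4@[26:31]
pos 32 'a': at 5 (fail-walked)  ** P3@[31:32]
pos 33 'c': at 11 (fail-walked)  ** P2@[33:33]
pos 34 'b': at 12
pos 35 'b': at 13
pos 36 'c': at 14  ** P2@[36:36]
pos 37 'b': at 15  ** P6@[32:37]
pos 38 'a': at 1 (fail-walked)
pos 39 'b': at 2  ** P0@[38:39]
pos 40 'c': at 4 (fail-walked)  ** P2@[40:40]
pos 41 'b': at 16 (fail-walked)
pos 42 'a': at 1 (fail-walked)
pos 43 'c': at 11  ** P2@[43:43]
pos 44 'b': at 12
pos 45 'b': at 13
pos 46 'c': at 14  ** P2@[46:46]
pos 47 'b': at 15  ** P6@[42:47]
pos 48 'c': at 4 (fail-walked)  ** P2@[48:48]
pos 49 'a': at 1 (fail-walked)
pos 50 'a': at 5  ** P3@[49:50]
pos 51 'c': at 11 (fail-walked)  ** P2@[51:51]
pos 52 'a': at 1 (fail-walked)
pos 53 'c': at 11  ** P2@[53:53]
pos 54 'b': at 12
pos 55 'a': at 1 (fail-walked)
pos 56 'b': at 2  ** P0@[55:56]
pos 57 'c': at 4 (fail-walked)  ** P2@[57:57]
pos 58 'c': at 4 (fail-walked)  ** P2@[58:58]
pos 59 'a': at 1 (fail-walked)
pos 60 'b': at 2  ** P0@[59:60]
pos 61 'c': at 4 (fail-walked)  ** P2@[61:61]
pos 62 'b': at 16 (fail-walked)
pos 63 'a': at 1 (fail-walked)
pos 64 'c': at 11  ** P2@[64:64]

Result: [[0,2],[3,0],[4,1],[5,5],[5,7],[6,7],[8,3],[9,0],[10,1],[12,2],[13,2],[15,2],[18,2],[19,6],[20,2],[23,3],[24,0],[25,1],[27,0],[29,2],[30,2],[31,4],[32,3],[33,2],[36,2],[37,6],[39,0],[40,2],[43,2],[46,2],[47,6],[48,2],[50,3],[51,2],[53,2],[56,0],[57,2],[58,2],[60,0],[61,2],[64,2]]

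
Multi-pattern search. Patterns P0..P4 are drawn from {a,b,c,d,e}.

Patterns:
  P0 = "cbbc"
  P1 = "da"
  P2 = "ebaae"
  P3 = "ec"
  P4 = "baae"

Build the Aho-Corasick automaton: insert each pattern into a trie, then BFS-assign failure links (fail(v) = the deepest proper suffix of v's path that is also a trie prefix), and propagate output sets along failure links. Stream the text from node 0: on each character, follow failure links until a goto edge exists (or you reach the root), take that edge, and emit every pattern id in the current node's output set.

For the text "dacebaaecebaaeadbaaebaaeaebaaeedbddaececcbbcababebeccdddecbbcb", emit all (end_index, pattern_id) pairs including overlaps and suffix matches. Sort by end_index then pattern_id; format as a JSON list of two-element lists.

Build automaton:
Trie (insert patterns):
  0='ε' goto b→13 c→1 d→5 e→7
  1='c' goto b→2
  2='cb' goto b→3
  3='cbb' goto c→4
  4='cbbc' goto ·  [P0 ends]
  5='d' goto a→6
  6='da' goto ·  [P1 ends]
  7='e' goto b→8 c→12
  8='eb' goto a→9
  9='eba' goto a→10
  10='ebaa' goto e→11
  11='ebaae' goto ·  [P2 ends]
  12='ec' goto ·  [P3 ends]
  13='b' goto a→14
  14='ba' goto a→15
  15='baa' goto e→16
  16='baae' goto ·  [P4 ends]

BFS fail/out derivation:
  fail(1) 'c': from fail(0)=0 chase 'c': 0 ⇒ 0;  out=∅∪out(0)=∅
  fail(5) 'd': from fail(0)=0 chase 'd': 0 ⇒ 0;  out=∅∪out(0)=∅
  fail(7) 'e': from fail(0)=0 chase 'e': 0 ⇒ 0;  out=∅∪out(0)=∅
  fail(13) 'b': from fail(0)=0 chase 'b': 0 ⇒ 0;  out=∅∪out(0)=∅
  fail(2) 'cb': from fail(1)=0 chase 'b': 0 ⇒ 13;  out=∅∪out(13)=∅
  fail(6) 'da': from fail(5)=0 chase 'a': 0 ⇒ 0;  out={1}∪out(0)={1}
  fail(8) 'eb': from fail(7)=0 chase 'b': 0 ⇒ 13;  out=∅∪out(13)=∅
  fail(12) 'ec': from fail(7)=0 chase 'c': 0 ⇒ 1;  out={3}∪out(1)={3}
  fail(14) 'ba': from fail(13)=0 chase 'a': 0 ⇒ 0;  out=∅∪out(0)=∅
  fail(3) 'cbb': from fail(2)=13 chase 'b': 13→0 ⇒ 13;  out=∅∪out(13)=∅
  fail(9) 'eba': from fail(8)=13 chase 'a': 13 ⇒ 14;  out=∅∪out(14)=∅
  fail(15) 'baa': from fail(14)=0 chase 'a': 0 ⇒ 0;  out=∅∪out(0)=∅
  fail(4) 'cbbc': from fail(3)=13 chase 'c': 13→0 ⇒ 1;  out={0}∪out(1)={0}
  fail(10) 'ebaa': from fail(9)=14 chase 'a': 14 ⇒ 15;  out=∅∪out(15)=∅
  fail(16) 'baae': from fail(15)=0 chase 'e': 0 ⇒ 7;  out={4}∪out(7)={4}
  fail(11) 'ebaae': from fail(10)=15 chase 'e': 15 ⇒ 16;  out={2}∪out(16)={2,4}

Run:
[0] read 'd'  n0⇒n5
[1] read 'a'  n5⇒n6  emit P1@[0:1]
[2] read 'c'  n6⇒n1 ·f
[3] read 'e'  n1⇒n7 ·f
[4] read 'b'  n7⇒n8
[5] read 'a'  n8⇒n9
[6] read 'a'  n9⇒n10
[7] read 'e'  n10⇒n11  emit P2@[3:7],P4@[4:7]
[8] read 'c'  n11⇒n12 ·f  emit P3@[7:8]
[9] read 'e'  n12⇒n7 ·f
[10] read 'b'  n7⇒n8
[11] read 'a'  n8⇒n9
[12] read 'a'  n9⇒n10
[13] read 'e'  n10⇒n11  emit P2@[9:13],P4@[10:13]
[14] read 'a'  n11⇒n0 ·f
[15] read 'd'  n0⇒n5
[16] read 'b'  n5⇒n13 ·f
[17] read 'a'  n13⇒n14
[18] read 'a'  n14⇒n15
[19] read 'e'  n15⇒n16  emit P4@[16:19]
[20] read 'b'  n16⇒n8 ·f
[21] read 'a'  n8⇒n9
[22] read 'a'  n9⇒n10
[23] read 'e'  n10⇒n11  emit P2@[19:23],P4@[20:23]
[24] read 'a'  n11⇒n0 ·f
[25] read 'e'  n0⇒n7
[26] read 'b'  n7⇒n8
[27] read 'a'  n8⇒n9
[28] read 'a'  n9⇒n10
[29] read 'e'  n10⇒n11  emit P2@[25:29],P4@[26:29]
[30] read 'e'  n11⇒n7 ·f
[31] read 'd'  n7⇒n5 ·f
[32] read 'b'  n5⇒n13 ·f
[33] read 'd'  n13⇒n5 ·f
[34] read 'd'  n5⇒n5 ·f
[35] read 'a'  n5⇒n6  emit P1@[34:35]
[36] read 'e'  n6⇒n7 ·f
[37] read 'c'  n7⇒n12  emit P3@[36:37]
[38] read 'e'  n12⇒n7 ·f
[39] read 'c'  n7⇒n12  emit P3@[38:39]
[40] read 'c'  n12⇒n1 ·f
[41] read 'b'  n1⇒n2
[42] read 'b'  n2⇒n3
[43] read 'c'  n3⇒n4  emit P0@[40:43]
[44] read 'a'  n4⇒n0 ·f
[45] read 'b'  n0⇒n13
[46] read 'a'  n13⇒n14
[47] read 'b'  n14⇒n13 ·f
[48] read 'e'  n13⇒n7 ·f
[49] read 'b'  n7⇒n8
[50] read 'e'  n8⇒n7 ·f
[51] read 'c'  n7⇒n12  emit P3@[50:51]
[52] read 'c'  n12⇒n1 ·f
[53] read 'd'  n1⇒n5 ·f
[54] read 'd'  n5⇒n5 ·f
[55] read 'd'  n5⇒n5 ·f
[56] read 'e'  n5⇒n7 ·f
[57] read 'c'  n7⇒n12  emit P3@[56:57]
[58] read 'b'  n12⇒n2 ·f
[59] read 'b'  n2⇒n3
[60] read 'c'  n3⇒n4  emit P0@[57:60]
[61] read 'b'  n4⇒n2 ·f

Matches: [[1,1],[7,2],[7,4],[8,3],[13,2],[13,4],[19,4],[23,2],[23,4],[29,2],[29,4],[35,1],[37,3],[39,3],[43,0],[51,3],[57,3],[60,0]]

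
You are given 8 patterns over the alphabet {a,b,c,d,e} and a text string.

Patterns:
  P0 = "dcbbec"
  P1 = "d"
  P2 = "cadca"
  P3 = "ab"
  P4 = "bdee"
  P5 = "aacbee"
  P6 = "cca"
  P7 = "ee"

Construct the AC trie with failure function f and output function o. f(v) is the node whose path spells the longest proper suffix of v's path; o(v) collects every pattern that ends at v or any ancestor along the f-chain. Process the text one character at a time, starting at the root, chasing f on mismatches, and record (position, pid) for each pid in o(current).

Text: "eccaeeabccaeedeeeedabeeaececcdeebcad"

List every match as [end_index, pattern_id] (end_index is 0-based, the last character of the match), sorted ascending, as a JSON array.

Build:
Trie (insert patterns):
  n0 'ε': a→12 b→14 c→7 d→1 e→25
  n1 'd': c→2  ←P1
  n2 'dc': b→3
  n3 'dcb': b→4
  n4 'dcbb': e→5
  n5 'dcbbe': c→6
  n6 'dcbbec': ·  ←P0
  n7 'c': a→8 c→23
  n8 'ca': d→9
  n9 'cad': c→10
  n10 'cadc': a→11
  n11 'cadca': ·  ←P2
  n12 'a': a→18 b→13
  n13 'ab': ·  ←P3
  n14 'b': d→15
  n15 'bd': e→16
  n16 'bde': e→17
  n17 'bdee': ·  ←P4
  n18 'aa': c→19
  n19 'aac': b→20
  n20 'aacb': e→21
  n21 'aacbe': e→22
  n22 'aacbee': ·  ←P5
  n23 'cc': a→24
  n24 'cca': ·  ←P6
  n25 'e': e→26
  n26 'ee': ·  ←P7

BFS fail/out derivation:
  n1('d'): parent n0 fail=0; on 'd' 0 → fail=0;  out {1}∪∅={1}
  n7('c'): parent n0 fail=0; on 'c' 0 → fail=0;  out ∅∪∅=∅
  n12('a'): parent n0 fail=0; on 'a' 0 → fail=0;  out ∅∪∅=∅
  n14('b'): parent n0 fail=0; on 'b' 0 → fail=0;  out ∅∪∅=∅
  n25('e'): parent n0 fail=0; on 'e' 0 → fail=0;  out ∅∪∅=∅
  n2('dc'): parent n1 fail=0; on 'c' 0 → fail=7;  out ∅∪∅=∅
  n8('ca'): parent n7 fail=0; on 'a' 0 → fail=12;  out ∅∪∅=∅
  n13('ab'): parent n12 fail=0; on 'b' 0 → fail=14;  out {3}∪∅={3}
  n15('bd'): parent n14 fail=0; on 'd' 0 → fail=1;  out ∅∪{1}={1}
  n18('aa'): parent n12 fail=0; on 'a' 0 → fail=12;  out ∅∪∅=∅
  n23('cc'): parent n7 fail=0; on 'c' 0 → fail=7;  out ∅∪∅=∅
  n26('ee'): parent n25 fail=0; on 'e' 0 → fail=25;  out {7}∪∅={7}
  n3('dcb'): parent n2 fail=7; on 'b' 7→0 → fail=14;  out ∅∪∅=∅
  n9('cad'): parent n8 fail=12; on 'd' 12→0 → fail=1;  out ∅∪{1}={1}
  n16('bde'): parent n15 fail=1; on 'e' 1→0 → fail=25;  out ∅∪∅=∅
  n19('aac'): parent n18 fail=12; on 'c' 12→0 → fail=7;  out ∅∪∅=∅
  n24('cca'): parent n23 fail=7; on 'a' 7 → fail=8;  out {6}∪∅={6}
  n4('dcbb'): parent n3 fail=14; on 'b' 14→0 → fail=14;  out ∅∪∅=∅
  n10('cadc'): parent n9 fail=1; on 'c' 1 → fail=2;  out ∅∪∅=∅
  n17('bdee'): parent n16 fail=25; on 'e' 25 → fail=26;  out {4}∪{7}={4,7}
  n20('aacb'): parent n19 fail=7; on 'b' 7→0 → fail=14;  out ∅∪∅=∅
  n5('dcbbe'): parent n4 fail=14; on 'e' 14→0 → fail=25;  out ∅∪∅=∅
  n11('cadca'): parent n10 fail=2; on 'a' 2→7 → fail=8;  out {2}∪∅={2}
  n21('aacbe'): parent n20 fail=14; on 'e' 14→0 → fail=25;  out ∅∪∅=∅
  n6('dcbbec'): parent n5 fail=25; on 'c' 25→0 → fail=7;  out {0}∪∅={0}
  n22('aacbee'): parent n21 fail=25; on 'e' 25 → fail=26;  out {5}∪{7}={5,7}

Run:
[0] read 'e'  n0⇒n25
[1] read 'c'  n25⇒n7 (fail-walked)
[2] read 'c'  n7⇒n23
[3] read 'a'  n23⇒n24  emit P6@[1:3]
[4] read 'e'  n24⇒n25 (fail-walked)
[5] read 'e'  n25⇒n26  emit P7@[4:5]
[6] read 'a'  n26⇒n12 (fail-walked)
[7] read 'b'  n12⇒n13  emit P3@[6:7]
[8] read 'c'  n13⇒n7 (fail-walked)
[9] read 'c'  n7⇒n23
[10] read 'a'  n23⇒n24  emit P6@[8:10]
[11] read 'e'  n24⇒n25 (fail-walked)
[12] read 'e'  n25⇒n26  emit P7@[11:12]
[13] read 'd'  n26⇒n1 (fail-walked)  emit P1@[13:13]
[14] read 'e'  n1⇒n25 (fail-walked)
[15] read 'e'  n25⇒n26  emit P7@[14:15]
[16] read 'e'  n26⇒n26 (fail-walked)  emit P7@[15:16]
[17] read 'e'  n26⇒n26 (fail-walked)  emit P7@[16:17]
[18] read 'd'  n26⇒n1 (fail-walked)  emit P1@[18:18]
[19] read 'a'  n1⇒n12 (fail-walked)
[20] read 'b'  n12⇒n13  emit P3@[19:20]
[21] read 'e'  n13⇒n25 (fail-walked)
[22] read 'e'  n25⇒n26  emit P7@[21:22]
[23] read 'a'  n26⇒n12 (fail-walked)
[24] read 'e'  n12⇒n25 (fail-walked)
[25] read 'c'  n25⇒n7 (fail-walked)
[26] read 'e'  n7⇒n25 (fail-walked)
[27] read 'c'  n25⇒n7 (fail-walked)
[28] read 'c'  n7⇒n23
[29] read 'd'  n23⇒n1 (fail-walked)  emit P1@[29:29]
[30] read 'e'  n1⇒n25 (fail-walked)
[31] read 'e'  n25⇒n26  emit P7@[30:31]
[32] read 'b'  n26⇒n14 (fail-walked)
[33] read 'c'  n14⇒n7 (fail-walked)
[34] read 'a'  n7⇒n8
[35] read 'd'  n8⇒n9  emit P1@[35:35]

Result: [[3,6],[5,7],[7,3],[10,6],[12,7],[13,1],[15,7],[16,7],[17,7],[18,1],[20,3],[22,7],[29,1],[31,7],[35,1]]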